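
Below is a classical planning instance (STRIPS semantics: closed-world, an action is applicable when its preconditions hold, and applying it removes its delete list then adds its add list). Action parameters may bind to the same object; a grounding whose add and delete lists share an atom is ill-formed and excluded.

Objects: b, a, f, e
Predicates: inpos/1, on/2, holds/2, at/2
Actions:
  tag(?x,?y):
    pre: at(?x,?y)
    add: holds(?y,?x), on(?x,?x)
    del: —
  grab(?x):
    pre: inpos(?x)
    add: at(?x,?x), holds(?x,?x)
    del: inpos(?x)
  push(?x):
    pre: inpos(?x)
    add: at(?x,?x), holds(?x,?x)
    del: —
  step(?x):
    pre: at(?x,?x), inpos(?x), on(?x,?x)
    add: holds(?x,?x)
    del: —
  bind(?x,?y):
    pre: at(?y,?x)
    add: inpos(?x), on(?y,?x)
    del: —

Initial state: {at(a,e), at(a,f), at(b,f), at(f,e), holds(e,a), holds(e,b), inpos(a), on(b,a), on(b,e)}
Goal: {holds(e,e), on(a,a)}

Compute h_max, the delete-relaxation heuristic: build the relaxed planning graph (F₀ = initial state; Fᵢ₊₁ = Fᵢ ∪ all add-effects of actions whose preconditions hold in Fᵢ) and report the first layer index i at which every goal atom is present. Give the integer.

F0 = init (9 atoms)
F1 = F0 ∪ {at(a,a), holds(a,a), holds(e,f), holds(f,a), holds(f,b), inpos(e), inpos(f), on(a,a), on(a,e), on(a,f), on(b,b), on(b,f), on(f,e), on(f,f)}  (23 atoms)
F2 = F1 ∪ {at(e,e), at(f,f), holds(e,e), holds(f,f)}  (27 atoms)
goal ⊆ F2  ⇒  h_max = 2

2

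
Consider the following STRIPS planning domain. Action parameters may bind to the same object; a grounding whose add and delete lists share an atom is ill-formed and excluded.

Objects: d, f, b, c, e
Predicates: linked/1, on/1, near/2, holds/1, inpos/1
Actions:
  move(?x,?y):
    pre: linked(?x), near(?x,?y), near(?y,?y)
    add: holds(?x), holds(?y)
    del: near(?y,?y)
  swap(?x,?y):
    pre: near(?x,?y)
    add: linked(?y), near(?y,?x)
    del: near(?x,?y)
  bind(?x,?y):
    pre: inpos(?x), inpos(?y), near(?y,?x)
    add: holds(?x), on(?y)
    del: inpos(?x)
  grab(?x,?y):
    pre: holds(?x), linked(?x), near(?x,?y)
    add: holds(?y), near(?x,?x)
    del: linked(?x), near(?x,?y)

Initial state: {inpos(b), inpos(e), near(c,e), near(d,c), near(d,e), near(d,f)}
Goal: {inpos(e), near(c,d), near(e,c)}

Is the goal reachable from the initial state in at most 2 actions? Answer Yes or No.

Yes

1. swap(d,c)  →  {inpos(b), inpos(e), linked(c), near(c,d), near(c,e), near(d,e), near(d,f)}
2. swap(c,e)  →  {inpos(b), inpos(e), linked(c), linked(e), near(c,d), near(d,e), near(d,f), near(e,c)}
optimal plan length = 2; 2 ≤ 2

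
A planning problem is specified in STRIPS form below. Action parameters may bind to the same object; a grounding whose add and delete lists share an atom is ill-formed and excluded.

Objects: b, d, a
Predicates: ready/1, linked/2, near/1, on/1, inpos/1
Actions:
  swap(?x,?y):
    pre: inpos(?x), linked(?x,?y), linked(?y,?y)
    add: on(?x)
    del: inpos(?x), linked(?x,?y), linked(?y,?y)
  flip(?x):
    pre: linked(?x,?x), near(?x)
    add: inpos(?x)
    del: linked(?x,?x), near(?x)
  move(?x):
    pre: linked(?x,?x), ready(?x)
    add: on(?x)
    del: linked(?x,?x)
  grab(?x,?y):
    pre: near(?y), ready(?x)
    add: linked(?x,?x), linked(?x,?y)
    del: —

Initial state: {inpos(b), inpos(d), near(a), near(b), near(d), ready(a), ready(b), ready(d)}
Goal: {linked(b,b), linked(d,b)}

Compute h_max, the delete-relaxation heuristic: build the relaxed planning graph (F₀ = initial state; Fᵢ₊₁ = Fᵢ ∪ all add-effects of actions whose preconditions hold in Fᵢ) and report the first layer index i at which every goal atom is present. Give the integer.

1

F0 = init (8 atoms)
F1 = F0 ∪ {linked(a,a), linked(a,b), linked(a,d), linked(b,a), linked(b,b), linked(b,d), linked(d,a), linked(d,b), linked(d,d)}  (17 atoms)
goal ⊆ F1  ⇒  h_max = 1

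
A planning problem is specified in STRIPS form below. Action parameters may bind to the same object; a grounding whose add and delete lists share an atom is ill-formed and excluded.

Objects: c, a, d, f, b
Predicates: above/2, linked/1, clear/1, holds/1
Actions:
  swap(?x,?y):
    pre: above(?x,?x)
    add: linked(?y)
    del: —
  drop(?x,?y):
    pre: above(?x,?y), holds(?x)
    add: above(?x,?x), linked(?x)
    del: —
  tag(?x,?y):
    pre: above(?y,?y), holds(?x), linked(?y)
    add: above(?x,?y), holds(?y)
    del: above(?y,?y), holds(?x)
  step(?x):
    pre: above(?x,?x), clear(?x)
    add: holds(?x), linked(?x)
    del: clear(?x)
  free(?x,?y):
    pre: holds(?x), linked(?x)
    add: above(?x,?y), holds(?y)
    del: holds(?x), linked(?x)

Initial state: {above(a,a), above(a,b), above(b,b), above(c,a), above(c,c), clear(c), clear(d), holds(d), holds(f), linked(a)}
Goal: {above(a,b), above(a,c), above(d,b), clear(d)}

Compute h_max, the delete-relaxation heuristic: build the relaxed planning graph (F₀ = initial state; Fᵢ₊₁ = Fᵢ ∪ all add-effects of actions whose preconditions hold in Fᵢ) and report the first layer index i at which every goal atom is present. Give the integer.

2

F0 = init (10 atoms)
F1 = F0 ∪ {above(d,a), above(f,a), holds(a), holds(c), linked(b), linked(c), linked(d), linked(f)}  (18 atoms)
F2 = F1 ∪ {above(a,c), above(a,d), above(a,f), above(c,b), above(c,d), above(c,f), above(d,b), above(d,c), above(d,d), above(d,f), above(f,b), above(f,c), above(f,d), above(f,f), holds(b)}  (33 atoms)
goal ⊆ F2  ⇒  h_max = 2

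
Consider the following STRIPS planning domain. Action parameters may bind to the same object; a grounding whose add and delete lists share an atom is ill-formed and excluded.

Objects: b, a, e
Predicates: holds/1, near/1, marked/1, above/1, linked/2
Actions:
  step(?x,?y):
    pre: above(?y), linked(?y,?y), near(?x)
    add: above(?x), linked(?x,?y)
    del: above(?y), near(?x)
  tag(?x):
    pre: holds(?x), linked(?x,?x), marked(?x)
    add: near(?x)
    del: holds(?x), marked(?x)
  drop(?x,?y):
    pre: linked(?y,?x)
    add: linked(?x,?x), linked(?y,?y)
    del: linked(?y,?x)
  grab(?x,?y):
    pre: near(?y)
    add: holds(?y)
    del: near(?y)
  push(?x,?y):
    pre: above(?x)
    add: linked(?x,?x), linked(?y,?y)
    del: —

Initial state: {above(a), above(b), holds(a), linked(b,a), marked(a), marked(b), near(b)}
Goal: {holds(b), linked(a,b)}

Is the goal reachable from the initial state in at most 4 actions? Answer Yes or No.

Yes

1. drop(a,b)  →  {above(a), above(b), holds(a), linked(a,a), linked(b,b), marked(a), marked(b), near(b)}
2. tag(a)  →  {above(a), above(b), linked(a,a), linked(b,b), marked(b), near(a), near(b)}
3. step(a,b)  →  {above(a), linked(a,a), linked(a,b), linked(b,b), marked(b), near(b)}
4. grab(b,b)  →  {above(a), holds(b), linked(a,a), linked(a,b), linked(b,b), marked(b)}
optimal plan length = 4; 4 ≤ 4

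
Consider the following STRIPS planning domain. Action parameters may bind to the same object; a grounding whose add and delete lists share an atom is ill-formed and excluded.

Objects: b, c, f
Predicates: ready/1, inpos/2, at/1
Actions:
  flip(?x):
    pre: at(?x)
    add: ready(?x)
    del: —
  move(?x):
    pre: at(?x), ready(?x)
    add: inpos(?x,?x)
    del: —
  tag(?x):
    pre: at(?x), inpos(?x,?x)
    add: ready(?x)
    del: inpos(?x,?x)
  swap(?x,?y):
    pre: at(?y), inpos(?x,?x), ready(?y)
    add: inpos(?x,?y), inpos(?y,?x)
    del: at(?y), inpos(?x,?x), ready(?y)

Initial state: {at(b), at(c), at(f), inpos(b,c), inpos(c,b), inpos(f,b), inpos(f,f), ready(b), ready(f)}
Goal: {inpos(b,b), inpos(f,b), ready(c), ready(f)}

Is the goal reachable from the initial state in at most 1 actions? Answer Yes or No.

1. flip(c)  →  {at(b), at(c), at(f), inpos(b,c), inpos(c,b), inpos(f,b), inpos(f,f), ready(b), ready(c), ready(f)}
2. move(b)  →  {at(b), at(c), at(f), inpos(b,b), inpos(b,c), inpos(c,b), inpos(f,b), inpos(f,f), ready(b), ready(c), ready(f)}
optimal plan length = 2; 2 > 1

No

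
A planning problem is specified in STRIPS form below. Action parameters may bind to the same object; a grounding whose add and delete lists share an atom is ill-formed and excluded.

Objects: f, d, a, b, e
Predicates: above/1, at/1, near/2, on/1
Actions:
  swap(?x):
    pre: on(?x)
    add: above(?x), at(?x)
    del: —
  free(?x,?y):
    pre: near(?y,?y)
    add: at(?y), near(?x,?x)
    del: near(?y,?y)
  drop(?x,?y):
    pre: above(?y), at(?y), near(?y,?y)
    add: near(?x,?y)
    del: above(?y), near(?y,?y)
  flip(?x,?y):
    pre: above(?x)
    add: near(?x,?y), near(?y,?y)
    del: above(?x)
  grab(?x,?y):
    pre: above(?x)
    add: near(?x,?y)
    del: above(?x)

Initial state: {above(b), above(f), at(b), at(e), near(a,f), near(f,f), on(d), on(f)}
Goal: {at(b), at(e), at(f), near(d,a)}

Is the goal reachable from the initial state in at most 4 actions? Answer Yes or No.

Yes

1. swap(f)  →  {above(b), above(f), at(b), at(e), at(f), near(a,f), near(f,f), on(d), on(f)}
2. swap(d)  →  {above(b), above(d), above(f), at(b), at(d), at(e), at(f), near(a,f), near(f,f), on(d), on(f)}
3. flip(d,a)  →  {above(b), above(f), at(b), at(d), at(e), at(f), near(a,a), near(a,f), near(d,a), near(f,f), on(d), on(f)}
optimal plan length = 3; 3 ≤ 4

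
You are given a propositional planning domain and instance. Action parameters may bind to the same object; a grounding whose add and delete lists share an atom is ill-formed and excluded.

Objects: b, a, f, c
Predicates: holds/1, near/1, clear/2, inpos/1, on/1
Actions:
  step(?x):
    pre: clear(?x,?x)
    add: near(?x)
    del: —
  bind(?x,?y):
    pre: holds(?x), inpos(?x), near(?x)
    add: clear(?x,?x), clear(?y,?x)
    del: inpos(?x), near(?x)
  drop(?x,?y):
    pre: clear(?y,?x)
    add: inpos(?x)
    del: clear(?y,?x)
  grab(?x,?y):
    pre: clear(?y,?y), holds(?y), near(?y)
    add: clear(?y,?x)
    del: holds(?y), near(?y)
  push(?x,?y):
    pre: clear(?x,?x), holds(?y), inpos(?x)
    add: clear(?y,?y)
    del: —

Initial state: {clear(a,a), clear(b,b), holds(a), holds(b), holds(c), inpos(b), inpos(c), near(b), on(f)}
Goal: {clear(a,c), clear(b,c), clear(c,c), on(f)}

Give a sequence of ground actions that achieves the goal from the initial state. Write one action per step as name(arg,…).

step(a); grab(c,b); grab(c,a); push(b,c)

1. step(a)  →  {clear(a,a), clear(b,b), holds(a), holds(b), holds(c), inpos(b), inpos(c), near(a), near(b), on(f)}
2. grab(c,b)  →  {clear(a,a), clear(b,b), clear(b,c), holds(a), holds(c), inpos(b), inpos(c), near(a), on(f)}
3. grab(c,a)  →  {clear(a,a), clear(a,c), clear(b,b), clear(b,c), holds(c), inpos(b), inpos(c), on(f)}
4. push(b,c)  →  {clear(a,a), clear(a,c), clear(b,b), clear(b,c), clear(c,c), holds(c), inpos(b), inpos(c), on(f)}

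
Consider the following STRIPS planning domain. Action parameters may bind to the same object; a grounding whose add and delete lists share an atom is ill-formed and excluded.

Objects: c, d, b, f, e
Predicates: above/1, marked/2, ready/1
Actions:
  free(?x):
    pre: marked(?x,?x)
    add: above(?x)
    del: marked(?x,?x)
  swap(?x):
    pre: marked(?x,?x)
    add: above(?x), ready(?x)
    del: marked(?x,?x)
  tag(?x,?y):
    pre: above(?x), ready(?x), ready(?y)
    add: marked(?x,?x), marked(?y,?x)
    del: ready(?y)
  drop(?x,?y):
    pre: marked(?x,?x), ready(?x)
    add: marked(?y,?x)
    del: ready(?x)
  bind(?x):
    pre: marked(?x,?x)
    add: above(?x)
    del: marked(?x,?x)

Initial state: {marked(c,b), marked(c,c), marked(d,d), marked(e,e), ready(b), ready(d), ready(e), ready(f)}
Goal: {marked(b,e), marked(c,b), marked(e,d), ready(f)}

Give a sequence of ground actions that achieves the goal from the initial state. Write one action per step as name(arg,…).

1. drop(d,e)  →  {marked(c,b), marked(c,c), marked(d,d), marked(e,d), marked(e,e), ready(b), ready(e), ready(f)}
2. drop(e,b)  →  {marked(b,e), marked(c,b), marked(c,c), marked(d,d), marked(e,d), marked(e,e), ready(b), ready(f)}

drop(d,e); drop(e,b)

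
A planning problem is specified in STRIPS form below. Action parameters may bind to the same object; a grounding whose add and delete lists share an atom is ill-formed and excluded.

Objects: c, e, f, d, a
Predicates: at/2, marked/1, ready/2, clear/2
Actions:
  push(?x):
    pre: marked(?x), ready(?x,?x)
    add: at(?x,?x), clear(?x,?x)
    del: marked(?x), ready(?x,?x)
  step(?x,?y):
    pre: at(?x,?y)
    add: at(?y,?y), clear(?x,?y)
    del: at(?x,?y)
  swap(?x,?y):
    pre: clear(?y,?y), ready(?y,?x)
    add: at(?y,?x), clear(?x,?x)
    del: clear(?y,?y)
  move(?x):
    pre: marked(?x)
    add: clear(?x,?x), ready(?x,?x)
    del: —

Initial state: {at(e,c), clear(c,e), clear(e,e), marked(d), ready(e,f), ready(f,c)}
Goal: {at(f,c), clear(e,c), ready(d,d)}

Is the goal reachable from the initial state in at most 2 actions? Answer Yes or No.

1. step(e,c)  →  {at(c,c), clear(c,e), clear(e,c), clear(e,e), marked(d), ready(e,f), ready(f,c)}
2. swap(f,e)  →  {at(c,c), at(e,f), clear(c,e), clear(e,c), clear(f,f), marked(d), ready(e,f), ready(f,c)}
3. swap(c,f)  →  {at(c,c), at(e,f), at(f,c), clear(c,c), clear(c,e), clear(e,c), marked(d), ready(e,f), ready(f,c)}
4. move(d)  →  {at(c,c), at(e,f), at(f,c), clear(c,c), clear(c,e), clear(d,d), clear(e,c), marked(d), ready(d,d), ready(e,f), ready(f,c)}
optimal plan length = 4; 4 > 2

No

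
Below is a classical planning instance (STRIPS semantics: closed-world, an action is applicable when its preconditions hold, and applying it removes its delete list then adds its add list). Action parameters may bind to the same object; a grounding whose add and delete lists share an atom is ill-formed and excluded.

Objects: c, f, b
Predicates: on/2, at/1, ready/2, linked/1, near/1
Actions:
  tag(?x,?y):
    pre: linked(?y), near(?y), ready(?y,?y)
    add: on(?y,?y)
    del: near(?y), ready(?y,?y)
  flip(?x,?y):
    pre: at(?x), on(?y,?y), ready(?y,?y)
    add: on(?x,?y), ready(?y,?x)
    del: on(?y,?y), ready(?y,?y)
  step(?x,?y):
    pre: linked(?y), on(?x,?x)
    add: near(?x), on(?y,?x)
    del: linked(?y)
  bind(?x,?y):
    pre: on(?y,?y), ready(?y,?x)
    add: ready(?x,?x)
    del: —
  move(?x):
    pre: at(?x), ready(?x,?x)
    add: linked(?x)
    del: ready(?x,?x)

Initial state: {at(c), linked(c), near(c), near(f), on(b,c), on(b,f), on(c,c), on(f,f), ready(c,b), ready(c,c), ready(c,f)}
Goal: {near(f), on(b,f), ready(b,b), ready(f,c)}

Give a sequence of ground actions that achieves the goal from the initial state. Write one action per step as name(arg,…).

bind(f,c); flip(c,f); bind(b,c)

1. bind(f,c)  →  {at(c), linked(c), near(c), near(f), on(b,c), on(b,f), on(c,c), on(f,f), ready(c,b), ready(c,c), ready(c,f), ready(f,f)}
2. flip(c,f)  →  {at(c), linked(c), near(c), near(f), on(b,c), on(b,f), on(c,c), on(c,f), ready(c,b), ready(c,c), ready(c,f), ready(f,c)}
3. bind(b,c)  →  {at(c), linked(c), near(c), near(f), on(b,c), on(b,f), on(c,c), on(c,f), ready(b,b), ready(c,b), ready(c,c), ready(c,f), ready(f,c)}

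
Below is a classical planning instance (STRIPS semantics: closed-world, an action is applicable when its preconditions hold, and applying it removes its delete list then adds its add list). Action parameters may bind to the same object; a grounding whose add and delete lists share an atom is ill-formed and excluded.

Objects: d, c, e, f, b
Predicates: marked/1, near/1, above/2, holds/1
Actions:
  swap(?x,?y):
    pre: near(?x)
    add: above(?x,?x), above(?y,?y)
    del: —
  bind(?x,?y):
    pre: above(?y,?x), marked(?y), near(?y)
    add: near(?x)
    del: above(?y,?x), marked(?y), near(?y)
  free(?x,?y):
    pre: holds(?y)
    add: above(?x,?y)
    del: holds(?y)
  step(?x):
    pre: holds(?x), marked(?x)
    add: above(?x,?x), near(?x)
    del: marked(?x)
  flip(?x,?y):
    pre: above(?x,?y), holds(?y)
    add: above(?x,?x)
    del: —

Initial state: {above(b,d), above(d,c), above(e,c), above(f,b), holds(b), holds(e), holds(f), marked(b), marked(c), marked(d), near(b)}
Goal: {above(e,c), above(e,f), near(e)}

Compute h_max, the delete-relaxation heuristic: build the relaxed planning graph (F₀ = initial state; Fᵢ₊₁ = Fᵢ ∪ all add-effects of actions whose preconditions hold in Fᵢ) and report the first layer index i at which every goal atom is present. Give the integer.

2

F0 = init (11 atoms)
F1 = F0 ∪ {above(b,b), above(b,e), above(b,f), above(c,b), above(c,c), above(c,e), above(c,f), above(d,b), above(d,d), above(d,e), above(d,f), above(e,b), above(e,e), above(e,f), above(f,e), above(f,f), near(d)}  (28 atoms)
F2 = F1 ∪ {near(c), near(e), near(f)}  (31 atoms)
goal ⊆ F2  ⇒  h_max = 2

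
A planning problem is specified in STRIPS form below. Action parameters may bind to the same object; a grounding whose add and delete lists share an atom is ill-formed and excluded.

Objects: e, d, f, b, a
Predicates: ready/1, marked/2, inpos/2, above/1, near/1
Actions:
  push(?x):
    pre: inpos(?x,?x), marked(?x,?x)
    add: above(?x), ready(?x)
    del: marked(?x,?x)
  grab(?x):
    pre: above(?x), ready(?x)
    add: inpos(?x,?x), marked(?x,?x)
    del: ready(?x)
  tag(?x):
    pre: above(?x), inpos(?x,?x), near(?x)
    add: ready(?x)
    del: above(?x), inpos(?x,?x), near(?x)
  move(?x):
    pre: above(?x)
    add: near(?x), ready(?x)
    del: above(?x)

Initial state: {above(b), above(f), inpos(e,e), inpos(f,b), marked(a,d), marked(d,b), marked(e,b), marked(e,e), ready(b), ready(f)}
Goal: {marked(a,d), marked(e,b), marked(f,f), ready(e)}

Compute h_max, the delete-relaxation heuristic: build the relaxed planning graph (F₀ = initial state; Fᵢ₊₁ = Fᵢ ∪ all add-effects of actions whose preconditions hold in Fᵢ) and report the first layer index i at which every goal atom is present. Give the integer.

1

F0 = init (10 atoms)
F1 = F0 ∪ {above(e), inpos(b,b), inpos(f,f), marked(b,b), marked(f,f), near(b), near(f), ready(e)}  (18 atoms)
goal ⊆ F1  ⇒  h_max = 1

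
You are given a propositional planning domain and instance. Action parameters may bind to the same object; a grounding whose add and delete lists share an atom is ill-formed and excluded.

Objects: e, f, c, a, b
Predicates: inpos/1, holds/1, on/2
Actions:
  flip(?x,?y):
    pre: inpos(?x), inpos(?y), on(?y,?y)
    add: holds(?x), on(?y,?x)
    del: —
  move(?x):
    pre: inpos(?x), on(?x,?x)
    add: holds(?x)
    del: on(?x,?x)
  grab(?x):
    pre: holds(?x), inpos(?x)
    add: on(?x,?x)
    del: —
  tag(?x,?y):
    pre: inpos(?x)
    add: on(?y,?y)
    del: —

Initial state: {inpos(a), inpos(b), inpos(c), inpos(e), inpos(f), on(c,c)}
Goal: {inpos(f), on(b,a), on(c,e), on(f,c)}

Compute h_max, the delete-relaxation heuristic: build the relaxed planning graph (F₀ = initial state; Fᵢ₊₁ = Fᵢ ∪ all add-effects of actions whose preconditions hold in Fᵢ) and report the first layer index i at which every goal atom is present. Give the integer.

2

F0 = init (6 atoms)
F1 = F0 ∪ {holds(a), holds(b), holds(c), holds(e), holds(f), on(a,a), on(b,b), on(c,a), on(c,b), on(c,e), on(c,f), on(e,e), on(f,f)}  (19 atoms)
F2 = F1 ∪ {on(a,b), on(a,c), on(a,e), on(a,f), on(b,a), on(b,c), on(b,e), on(b,f), on(e,a), on(e,b), on(e,c), on(e,f), on(f,a), on(f,b), on(f,c), on(f,e)}  (35 atoms)
goal ⊆ F2  ⇒  h_max = 2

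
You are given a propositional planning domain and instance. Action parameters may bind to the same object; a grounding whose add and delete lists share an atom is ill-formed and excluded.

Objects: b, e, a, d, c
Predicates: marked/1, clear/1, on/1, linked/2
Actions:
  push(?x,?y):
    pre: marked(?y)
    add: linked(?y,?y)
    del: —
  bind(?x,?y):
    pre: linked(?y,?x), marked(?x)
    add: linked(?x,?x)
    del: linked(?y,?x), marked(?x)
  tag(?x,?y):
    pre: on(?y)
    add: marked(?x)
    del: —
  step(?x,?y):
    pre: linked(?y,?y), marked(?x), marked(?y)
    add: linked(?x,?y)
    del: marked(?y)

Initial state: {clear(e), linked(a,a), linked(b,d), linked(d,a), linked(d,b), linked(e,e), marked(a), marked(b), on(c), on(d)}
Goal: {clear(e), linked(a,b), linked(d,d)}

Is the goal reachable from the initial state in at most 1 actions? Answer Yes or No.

No

1. push(b,b)  →  {clear(e), linked(a,a), linked(b,b), linked(b,d), linked(d,a), linked(d,b), linked(e,e), marked(a), marked(b), on(c), on(d)}
2. tag(d,d)  →  {clear(e), linked(a,a), linked(b,b), linked(b,d), linked(d,a), linked(d,b), linked(e,e), marked(a), marked(b), marked(d), on(c), on(d)}
3. push(b,d)  →  {clear(e), linked(a,a), linked(b,b), linked(b,d), linked(d,a), linked(d,b), linked(d,d), linked(e,e), marked(a), marked(b), marked(d), on(c), on(d)}
4. step(a,b)  →  {clear(e), linked(a,a), linked(a,b), linked(b,b), linked(b,d), linked(d,a), linked(d,b), linked(d,d), linked(e,e), marked(a), marked(d), on(c), on(d)}
optimal plan length = 4; 4 > 1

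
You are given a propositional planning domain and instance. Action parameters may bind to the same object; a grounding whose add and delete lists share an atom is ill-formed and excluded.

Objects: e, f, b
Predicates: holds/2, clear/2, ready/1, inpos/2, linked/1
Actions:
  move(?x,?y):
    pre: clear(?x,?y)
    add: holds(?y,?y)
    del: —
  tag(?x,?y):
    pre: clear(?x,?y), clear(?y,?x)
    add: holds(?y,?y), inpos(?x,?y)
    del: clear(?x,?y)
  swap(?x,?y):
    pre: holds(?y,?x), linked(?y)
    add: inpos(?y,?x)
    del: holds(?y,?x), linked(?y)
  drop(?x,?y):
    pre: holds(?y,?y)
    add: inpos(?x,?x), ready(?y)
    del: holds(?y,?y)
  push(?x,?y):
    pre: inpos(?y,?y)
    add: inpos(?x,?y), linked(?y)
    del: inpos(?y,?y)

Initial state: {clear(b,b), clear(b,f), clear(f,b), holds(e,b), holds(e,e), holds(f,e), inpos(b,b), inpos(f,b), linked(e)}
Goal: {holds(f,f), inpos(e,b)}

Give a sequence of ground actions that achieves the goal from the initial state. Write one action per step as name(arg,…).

1. move(b,f)  →  {clear(b,b), clear(b,f), clear(f,b), holds(e,b), holds(e,e), holds(f,e), holds(f,f), inpos(b,b), inpos(f,b), linked(e)}
2. swap(b,e)  →  {clear(b,b), clear(b,f), clear(f,b), holds(e,e), holds(f,e), holds(f,f), inpos(b,b), inpos(e,b), inpos(f,b)}

move(b,f); swap(b,e)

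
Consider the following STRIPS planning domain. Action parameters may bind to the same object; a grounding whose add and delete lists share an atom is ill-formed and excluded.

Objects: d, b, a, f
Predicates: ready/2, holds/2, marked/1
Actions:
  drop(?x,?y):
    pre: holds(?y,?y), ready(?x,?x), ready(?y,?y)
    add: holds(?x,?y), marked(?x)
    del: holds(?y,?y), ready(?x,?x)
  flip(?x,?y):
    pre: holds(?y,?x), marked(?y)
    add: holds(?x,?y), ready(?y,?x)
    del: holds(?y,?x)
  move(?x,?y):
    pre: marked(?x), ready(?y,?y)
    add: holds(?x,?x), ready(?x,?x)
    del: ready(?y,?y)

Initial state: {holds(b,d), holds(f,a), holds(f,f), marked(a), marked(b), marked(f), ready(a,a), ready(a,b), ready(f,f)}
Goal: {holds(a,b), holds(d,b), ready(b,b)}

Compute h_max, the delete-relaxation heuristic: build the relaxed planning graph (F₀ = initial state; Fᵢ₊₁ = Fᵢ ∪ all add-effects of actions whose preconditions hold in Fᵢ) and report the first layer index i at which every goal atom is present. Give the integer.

2

F0 = init (9 atoms)
F1 = F0 ∪ {holds(a,a), holds(a,f), holds(b,b), holds(d,b), ready(b,b), ready(b,d), ready(f,a)}  (16 atoms)
F2 = F1 ∪ {holds(a,b), holds(b,a), holds(b,f), holds(f,b), ready(a,f)}  (21 atoms)
goal ⊆ F2  ⇒  h_max = 2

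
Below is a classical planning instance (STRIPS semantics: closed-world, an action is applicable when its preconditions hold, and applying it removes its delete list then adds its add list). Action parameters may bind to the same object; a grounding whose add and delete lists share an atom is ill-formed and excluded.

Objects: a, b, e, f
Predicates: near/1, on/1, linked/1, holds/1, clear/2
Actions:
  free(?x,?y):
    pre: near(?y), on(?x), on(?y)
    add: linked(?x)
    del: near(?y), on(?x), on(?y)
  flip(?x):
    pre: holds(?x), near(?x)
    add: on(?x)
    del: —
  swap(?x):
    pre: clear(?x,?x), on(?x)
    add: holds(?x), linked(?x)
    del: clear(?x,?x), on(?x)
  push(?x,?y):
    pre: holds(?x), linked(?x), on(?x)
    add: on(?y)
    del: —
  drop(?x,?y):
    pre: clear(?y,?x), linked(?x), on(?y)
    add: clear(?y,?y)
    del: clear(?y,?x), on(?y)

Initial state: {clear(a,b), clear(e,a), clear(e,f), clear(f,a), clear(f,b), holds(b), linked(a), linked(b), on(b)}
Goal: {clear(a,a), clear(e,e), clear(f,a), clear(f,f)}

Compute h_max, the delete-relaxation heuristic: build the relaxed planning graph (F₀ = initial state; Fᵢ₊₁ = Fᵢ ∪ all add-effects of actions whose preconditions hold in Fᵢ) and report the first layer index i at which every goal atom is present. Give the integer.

F0 = init (9 atoms)
F1 = F0 ∪ {on(a), on(e), on(f)}  (12 atoms)
F2 = F1 ∪ {clear(a,a), clear(e,e), clear(f,f)}  (15 atoms)
goal ⊆ F2  ⇒  h_max = 2

2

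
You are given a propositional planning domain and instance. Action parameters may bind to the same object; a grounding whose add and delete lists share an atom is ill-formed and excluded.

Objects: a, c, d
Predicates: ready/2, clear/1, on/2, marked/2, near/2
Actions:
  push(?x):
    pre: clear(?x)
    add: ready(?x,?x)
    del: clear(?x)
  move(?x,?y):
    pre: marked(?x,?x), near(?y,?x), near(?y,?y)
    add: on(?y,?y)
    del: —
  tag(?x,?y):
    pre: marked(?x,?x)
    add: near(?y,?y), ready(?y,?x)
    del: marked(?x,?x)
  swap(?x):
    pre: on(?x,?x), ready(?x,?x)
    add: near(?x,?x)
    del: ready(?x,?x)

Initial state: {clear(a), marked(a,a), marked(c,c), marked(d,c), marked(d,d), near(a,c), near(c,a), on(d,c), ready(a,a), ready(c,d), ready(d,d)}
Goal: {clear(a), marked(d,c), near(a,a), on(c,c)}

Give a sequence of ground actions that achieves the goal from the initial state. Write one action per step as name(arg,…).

1. tag(a,a)  →  {clear(a), marked(c,c), marked(d,c), marked(d,d), near(a,a), near(a,c), near(c,a), on(d,c), ready(a,a), ready(c,d), ready(d,d)}
2. tag(d,c)  →  {clear(a), marked(c,c), marked(d,c), near(a,a), near(a,c), near(c,a), near(c,c), on(d,c), ready(a,a), ready(c,d), ready(d,d)}
3. move(c,c)  →  {clear(a), marked(c,c), marked(d,c), near(a,a), near(a,c), near(c,a), near(c,c), on(c,c), on(d,c), ready(a,a), ready(c,d), ready(d,d)}

tag(a,a); tag(d,c); move(c,c)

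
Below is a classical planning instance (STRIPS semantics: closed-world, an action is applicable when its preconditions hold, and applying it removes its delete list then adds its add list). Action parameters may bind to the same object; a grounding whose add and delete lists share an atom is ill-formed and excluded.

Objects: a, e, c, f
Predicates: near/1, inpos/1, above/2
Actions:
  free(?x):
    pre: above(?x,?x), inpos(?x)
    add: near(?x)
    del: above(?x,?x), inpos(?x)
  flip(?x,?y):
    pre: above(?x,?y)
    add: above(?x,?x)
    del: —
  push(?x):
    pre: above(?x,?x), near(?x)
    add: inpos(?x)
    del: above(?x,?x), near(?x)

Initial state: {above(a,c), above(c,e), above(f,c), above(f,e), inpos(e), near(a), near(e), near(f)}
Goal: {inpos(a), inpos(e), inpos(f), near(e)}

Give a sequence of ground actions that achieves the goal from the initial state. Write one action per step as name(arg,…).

flip(a,c); flip(f,e); push(a); push(f)

1. flip(a,c)  →  {above(a,a), above(a,c), above(c,e), above(f,c), above(f,e), inpos(e), near(a), near(e), near(f)}
2. flip(f,e)  →  {above(a,a), above(a,c), above(c,e), above(f,c), above(f,e), above(f,f), inpos(e), near(a), near(e), near(f)}
3. push(a)  →  {above(a,c), above(c,e), above(f,c), above(f,e), above(f,f), inpos(a), inpos(e), near(e), near(f)}
4. push(f)  →  {above(a,c), above(c,e), above(f,c), above(f,e), inpos(a), inpos(e), inpos(f), near(e)}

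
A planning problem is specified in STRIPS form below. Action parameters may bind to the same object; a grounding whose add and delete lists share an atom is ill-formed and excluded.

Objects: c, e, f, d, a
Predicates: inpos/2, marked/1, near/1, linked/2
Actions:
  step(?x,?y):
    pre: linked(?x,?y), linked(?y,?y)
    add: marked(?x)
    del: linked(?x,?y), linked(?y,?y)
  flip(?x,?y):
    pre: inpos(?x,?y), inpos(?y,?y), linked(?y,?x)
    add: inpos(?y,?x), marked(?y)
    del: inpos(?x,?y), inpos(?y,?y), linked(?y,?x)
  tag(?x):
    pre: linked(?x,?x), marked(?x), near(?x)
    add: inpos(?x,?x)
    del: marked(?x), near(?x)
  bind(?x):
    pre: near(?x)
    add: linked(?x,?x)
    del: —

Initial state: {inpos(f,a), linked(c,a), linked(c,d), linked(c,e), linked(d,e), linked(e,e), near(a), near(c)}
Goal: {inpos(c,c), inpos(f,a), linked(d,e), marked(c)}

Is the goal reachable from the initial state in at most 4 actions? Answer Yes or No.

Yes

1. step(c,e)  →  {inpos(f,a), linked(c,a), linked(c,d), linked(d,e), marked(c), near(a), near(c)}
2. bind(c)  →  {inpos(f,a), linked(c,a), linked(c,c), linked(c,d), linked(d,e), marked(c), near(a), near(c)}
3. tag(c)  →  {inpos(c,c), inpos(f,a), linked(c,a), linked(c,c), linked(c,d), linked(d,e), near(a)}
4. step(c,c)  →  {inpos(c,c), inpos(f,a), linked(c,a), linked(c,d), linked(d,e), marked(c), near(a)}
optimal plan length = 4; 4 ≤ 4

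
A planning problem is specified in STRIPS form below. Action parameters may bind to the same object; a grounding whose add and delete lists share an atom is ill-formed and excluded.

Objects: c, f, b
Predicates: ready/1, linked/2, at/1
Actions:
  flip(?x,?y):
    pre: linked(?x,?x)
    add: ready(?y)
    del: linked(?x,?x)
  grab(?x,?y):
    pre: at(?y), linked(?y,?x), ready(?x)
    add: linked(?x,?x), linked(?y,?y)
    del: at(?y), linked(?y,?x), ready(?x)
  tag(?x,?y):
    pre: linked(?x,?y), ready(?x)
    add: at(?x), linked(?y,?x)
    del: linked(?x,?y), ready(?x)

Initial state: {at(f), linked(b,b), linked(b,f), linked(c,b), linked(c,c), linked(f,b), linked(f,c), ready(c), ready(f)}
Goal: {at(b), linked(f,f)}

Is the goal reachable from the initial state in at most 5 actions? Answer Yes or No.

1. flip(c,b)  →  {at(f), linked(b,b), linked(b,f), linked(c,b), linked(f,b), linked(f,c), ready(b), ready(c), ready(f)}
2. grab(c,f)  →  {linked(b,b), linked(b,f), linked(c,b), linked(c,c), linked(f,b), linked(f,f), ready(b), ready(f)}
3. tag(b,f)  →  {at(b), linked(b,b), linked(c,b), linked(c,c), linked(f,b), linked(f,f), ready(f)}
optimal plan length = 3; 3 ≤ 5

Yes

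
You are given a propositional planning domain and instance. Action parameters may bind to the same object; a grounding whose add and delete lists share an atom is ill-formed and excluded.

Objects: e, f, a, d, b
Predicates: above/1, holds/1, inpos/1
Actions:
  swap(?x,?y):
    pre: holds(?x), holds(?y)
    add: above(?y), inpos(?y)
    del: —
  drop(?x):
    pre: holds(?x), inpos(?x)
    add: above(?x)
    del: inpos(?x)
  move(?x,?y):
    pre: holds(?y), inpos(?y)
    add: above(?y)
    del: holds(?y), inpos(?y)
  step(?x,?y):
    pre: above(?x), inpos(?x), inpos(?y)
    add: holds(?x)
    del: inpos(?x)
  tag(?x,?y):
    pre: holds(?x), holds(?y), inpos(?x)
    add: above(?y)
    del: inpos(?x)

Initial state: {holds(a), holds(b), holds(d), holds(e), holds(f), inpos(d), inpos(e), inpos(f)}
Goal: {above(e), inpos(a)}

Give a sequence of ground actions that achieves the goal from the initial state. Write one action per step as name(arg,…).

1. swap(e,e)  →  {above(e), holds(a), holds(b), holds(d), holds(e), holds(f), inpos(d), inpos(e), inpos(f)}
2. swap(e,a)  →  {above(a), above(e), holds(a), holds(b), holds(d), holds(e), holds(f), inpos(a), inpos(d), inpos(e), inpos(f)}

swap(e,e); swap(e,a)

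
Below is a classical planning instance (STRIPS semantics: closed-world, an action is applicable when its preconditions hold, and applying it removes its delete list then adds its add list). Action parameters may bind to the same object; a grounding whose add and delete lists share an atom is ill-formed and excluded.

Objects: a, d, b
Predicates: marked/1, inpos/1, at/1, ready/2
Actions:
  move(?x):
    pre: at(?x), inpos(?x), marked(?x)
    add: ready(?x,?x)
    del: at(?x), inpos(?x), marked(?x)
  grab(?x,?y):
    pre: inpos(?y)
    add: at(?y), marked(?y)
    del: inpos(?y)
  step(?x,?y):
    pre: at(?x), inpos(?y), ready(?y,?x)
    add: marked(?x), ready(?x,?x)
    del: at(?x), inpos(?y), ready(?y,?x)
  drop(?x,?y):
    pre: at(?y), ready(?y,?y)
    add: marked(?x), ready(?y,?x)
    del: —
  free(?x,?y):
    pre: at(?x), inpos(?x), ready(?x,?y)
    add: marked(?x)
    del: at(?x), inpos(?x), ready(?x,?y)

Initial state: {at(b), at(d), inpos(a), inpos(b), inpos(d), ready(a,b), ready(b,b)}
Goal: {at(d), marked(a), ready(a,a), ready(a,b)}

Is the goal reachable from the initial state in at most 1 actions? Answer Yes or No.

No

1. grab(a,a)  →  {at(a), at(b), at(d), inpos(b), inpos(d), marked(a), ready(a,b), ready(b,b)}
2. drop(a,b)  →  {at(a), at(b), at(d), inpos(b), inpos(d), marked(a), ready(a,b), ready(b,a), ready(b,b)}
3. step(a,b)  →  {at(b), at(d), inpos(d), marked(a), ready(a,a), ready(a,b), ready(b,b)}
optimal plan length = 3; 3 > 1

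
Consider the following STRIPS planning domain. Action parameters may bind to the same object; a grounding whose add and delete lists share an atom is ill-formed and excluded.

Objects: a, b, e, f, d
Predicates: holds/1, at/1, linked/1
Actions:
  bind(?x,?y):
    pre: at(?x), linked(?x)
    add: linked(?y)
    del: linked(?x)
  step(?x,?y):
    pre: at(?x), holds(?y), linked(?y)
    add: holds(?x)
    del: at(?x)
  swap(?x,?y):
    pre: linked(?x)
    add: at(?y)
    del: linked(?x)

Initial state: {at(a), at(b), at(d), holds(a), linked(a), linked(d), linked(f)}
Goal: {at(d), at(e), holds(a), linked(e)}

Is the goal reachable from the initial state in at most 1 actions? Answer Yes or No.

1. bind(a,e)  →  {at(a), at(b), at(d), holds(a), linked(d), linked(e), linked(f)}
2. swap(f,e)  →  {at(a), at(b), at(d), at(e), holds(a), linked(d), linked(e)}
optimal plan length = 2; 2 > 1

No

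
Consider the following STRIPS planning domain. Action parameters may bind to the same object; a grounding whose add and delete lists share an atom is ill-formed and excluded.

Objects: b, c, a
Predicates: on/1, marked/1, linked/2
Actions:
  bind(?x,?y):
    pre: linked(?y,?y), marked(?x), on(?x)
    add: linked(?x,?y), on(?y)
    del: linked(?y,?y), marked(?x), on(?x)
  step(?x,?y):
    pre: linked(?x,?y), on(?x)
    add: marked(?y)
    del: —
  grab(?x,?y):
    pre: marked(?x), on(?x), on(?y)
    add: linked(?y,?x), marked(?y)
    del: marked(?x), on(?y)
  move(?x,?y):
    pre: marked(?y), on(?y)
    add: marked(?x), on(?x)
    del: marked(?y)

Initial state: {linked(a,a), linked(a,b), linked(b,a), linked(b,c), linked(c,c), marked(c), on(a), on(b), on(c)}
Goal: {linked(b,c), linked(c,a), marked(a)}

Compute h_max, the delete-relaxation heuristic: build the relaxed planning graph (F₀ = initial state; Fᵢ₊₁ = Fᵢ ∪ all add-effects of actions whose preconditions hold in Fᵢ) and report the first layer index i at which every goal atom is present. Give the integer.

1

F0 = init (9 atoms)
F1 = F0 ∪ {linked(a,c), linked(c,a), marked(a), marked(b)}  (13 atoms)
goal ⊆ F1  ⇒  h_max = 1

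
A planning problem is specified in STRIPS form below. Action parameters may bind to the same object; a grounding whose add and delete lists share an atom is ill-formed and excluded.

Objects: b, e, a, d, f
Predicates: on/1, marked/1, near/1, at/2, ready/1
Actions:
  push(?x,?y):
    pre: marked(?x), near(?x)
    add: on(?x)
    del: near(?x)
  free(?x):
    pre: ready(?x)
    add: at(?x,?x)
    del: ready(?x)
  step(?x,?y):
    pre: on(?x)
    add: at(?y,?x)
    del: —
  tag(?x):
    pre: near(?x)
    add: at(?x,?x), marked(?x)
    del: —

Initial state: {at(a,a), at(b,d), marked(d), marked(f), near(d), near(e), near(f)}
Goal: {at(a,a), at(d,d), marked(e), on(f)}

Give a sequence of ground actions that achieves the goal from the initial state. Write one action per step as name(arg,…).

1. push(f,b)  →  {at(a,a), at(b,d), marked(d), marked(f), near(d), near(e), on(f)}
2. tag(e)  →  {at(a,a), at(b,d), at(e,e), marked(d), marked(e), marked(f), near(d), near(e), on(f)}
3. tag(d)  →  {at(a,a), at(b,d), at(d,d), at(e,e), marked(d), marked(e), marked(f), near(d), near(e), on(f)}

push(f,b); tag(e); tag(d)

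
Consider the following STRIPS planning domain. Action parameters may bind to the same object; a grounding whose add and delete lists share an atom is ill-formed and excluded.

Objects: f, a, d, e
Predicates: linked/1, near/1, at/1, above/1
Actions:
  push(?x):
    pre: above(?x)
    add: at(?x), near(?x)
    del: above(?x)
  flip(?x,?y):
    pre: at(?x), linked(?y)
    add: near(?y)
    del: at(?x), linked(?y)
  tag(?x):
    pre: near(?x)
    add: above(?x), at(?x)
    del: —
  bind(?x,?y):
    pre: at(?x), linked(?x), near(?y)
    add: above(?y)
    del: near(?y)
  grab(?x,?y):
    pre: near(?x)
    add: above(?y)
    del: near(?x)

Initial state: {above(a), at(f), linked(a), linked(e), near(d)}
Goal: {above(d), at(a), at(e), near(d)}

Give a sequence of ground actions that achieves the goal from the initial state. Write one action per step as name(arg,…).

1. push(a)  →  {at(a), at(f), linked(a), linked(e), near(a), near(d)}
2. flip(f,e)  →  {at(a), linked(a), near(a), near(d), near(e)}
3. tag(d)  →  {above(d), at(a), at(d), linked(a), near(a), near(d), near(e)}
4. tag(e)  →  {above(d), above(e), at(a), at(d), at(e), linked(a), near(a), near(d), near(e)}

push(a); flip(f,e); tag(d); tag(e)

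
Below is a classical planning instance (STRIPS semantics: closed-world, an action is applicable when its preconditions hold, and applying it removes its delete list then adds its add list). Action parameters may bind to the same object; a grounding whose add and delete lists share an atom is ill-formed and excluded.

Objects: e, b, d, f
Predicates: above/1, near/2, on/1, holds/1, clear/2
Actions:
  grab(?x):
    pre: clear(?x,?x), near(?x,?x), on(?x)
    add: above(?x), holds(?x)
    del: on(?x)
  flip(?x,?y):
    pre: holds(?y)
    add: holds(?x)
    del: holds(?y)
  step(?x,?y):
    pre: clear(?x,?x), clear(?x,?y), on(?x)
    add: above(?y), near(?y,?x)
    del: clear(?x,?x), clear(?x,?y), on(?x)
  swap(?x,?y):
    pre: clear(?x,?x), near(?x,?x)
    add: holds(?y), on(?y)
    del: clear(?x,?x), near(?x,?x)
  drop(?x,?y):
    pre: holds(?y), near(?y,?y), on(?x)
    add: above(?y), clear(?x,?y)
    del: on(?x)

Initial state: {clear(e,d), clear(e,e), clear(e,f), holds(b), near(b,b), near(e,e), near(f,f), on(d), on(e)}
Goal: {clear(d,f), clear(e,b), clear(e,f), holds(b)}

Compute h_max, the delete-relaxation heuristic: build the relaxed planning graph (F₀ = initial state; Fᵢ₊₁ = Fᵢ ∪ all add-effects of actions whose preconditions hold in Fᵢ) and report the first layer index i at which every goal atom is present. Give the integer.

2

F0 = init (9 atoms)
F1 = F0 ∪ {above(b), above(d), above(e), above(f), clear(d,b), clear(e,b), holds(d), holds(e), holds(f), near(d,e), near(f,e), on(b), on(f)}  (22 atoms)
F2 = F1 ∪ {clear(b,b), clear(b,e), clear(b,f), clear(d,e), clear(d,f), clear(f,b), clear(f,e), clear(f,f), near(b,e)}  (31 atoms)
goal ⊆ F2  ⇒  h_max = 2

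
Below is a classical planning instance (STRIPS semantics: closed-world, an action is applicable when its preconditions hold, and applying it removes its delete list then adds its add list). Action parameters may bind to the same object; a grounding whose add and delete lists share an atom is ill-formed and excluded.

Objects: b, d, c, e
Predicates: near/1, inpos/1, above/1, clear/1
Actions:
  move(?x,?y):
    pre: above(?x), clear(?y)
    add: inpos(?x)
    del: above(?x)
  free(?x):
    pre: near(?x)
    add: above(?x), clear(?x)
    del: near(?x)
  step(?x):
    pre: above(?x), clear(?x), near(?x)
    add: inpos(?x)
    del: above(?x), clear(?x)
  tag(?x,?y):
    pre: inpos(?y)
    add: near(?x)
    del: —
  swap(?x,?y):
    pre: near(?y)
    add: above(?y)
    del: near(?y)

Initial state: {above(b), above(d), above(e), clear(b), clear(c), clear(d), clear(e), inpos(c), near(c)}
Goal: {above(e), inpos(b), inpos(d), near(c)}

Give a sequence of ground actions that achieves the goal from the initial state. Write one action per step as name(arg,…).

1. move(b,b)  →  {above(d), above(e), clear(b), clear(c), clear(d), clear(e), inpos(b), inpos(c), near(c)}
2. move(d,b)  →  {above(e), clear(b), clear(c), clear(d), clear(e), inpos(b), inpos(c), inpos(d), near(c)}

move(b,b); move(d,b)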